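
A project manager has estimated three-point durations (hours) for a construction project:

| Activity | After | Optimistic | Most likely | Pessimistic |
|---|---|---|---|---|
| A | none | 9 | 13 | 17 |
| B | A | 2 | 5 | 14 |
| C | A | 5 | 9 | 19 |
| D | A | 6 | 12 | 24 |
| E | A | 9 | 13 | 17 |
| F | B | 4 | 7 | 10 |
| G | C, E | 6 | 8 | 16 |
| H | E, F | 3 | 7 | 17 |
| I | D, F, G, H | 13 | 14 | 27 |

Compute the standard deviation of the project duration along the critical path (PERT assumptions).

3.43 hours

te_A = (9 + 4·13 + 17)/6 = 78/6 = 13; σ²_A = ((17−9)/6)² = 1.778
te_B = (2 + 4·5 + 14)/6 = 36/6 = 6; σ²_B = ((14−2)/6)² = 4.000
te_C = (5 + 4·9 + 19)/6 = 60/6 = 10; σ²_C = ((19−5)/6)² = 5.444
te_D = (6 + 4·12 + 24)/6 = 78/6 = 13; σ²_D = ((24−6)/6)² = 9.000
te_E = (9 + 4·13 + 17)/6 = 78/6 = 13; σ²_E = ((17−9)/6)² = 1.778
te_F = (4 + 4·7 + 10)/6 = 42/6 = 7; σ²_F = ((10−4)/6)² = 1.000
te_G = (6 + 4·8 + 16)/6 = 54/6 = 9; σ²_G = ((16−6)/6)² = 2.778
te_H = (3 + 4·7 + 17)/6 = 48/6 = 8; σ²_H = ((17−3)/6)² = 5.444
te_I = (13 + 4·14 + 27)/6 = 96/6 = 16; σ²_I = ((27−13)/6)² = 5.444

Forward pass:
ES_A = 0; EF_A = 13
ES_B = 13; EF_B = 13+6 = 19
ES_C = 13; EF_C = 13+10 = 23
ES_D = 13; EF_D = 13+13 = 26
ES_E = 13; EF_E = 13+13 = 26
ES_F = 19; EF_F = 19+7 = 26
ES_G = max(EF_C=23, EF_E=26) = 26; EF_G = 26+9 = 35
ES_H = max(EF_E=26, EF_F=26) = 26; EF_H = 26+8 = 34
ES_I = max(EF_D=26, EF_F=26, EF_G=35, EF_H=34) = 35; EF_I = 35+16 = 51
Expected project duration μ = 51 hours. Critical path: A → E → G → I.

Variance along critical path = 1.778 + 1.778 + 2.778 + 5.444 = 11.778
σ = √11.778 = 3.432 hours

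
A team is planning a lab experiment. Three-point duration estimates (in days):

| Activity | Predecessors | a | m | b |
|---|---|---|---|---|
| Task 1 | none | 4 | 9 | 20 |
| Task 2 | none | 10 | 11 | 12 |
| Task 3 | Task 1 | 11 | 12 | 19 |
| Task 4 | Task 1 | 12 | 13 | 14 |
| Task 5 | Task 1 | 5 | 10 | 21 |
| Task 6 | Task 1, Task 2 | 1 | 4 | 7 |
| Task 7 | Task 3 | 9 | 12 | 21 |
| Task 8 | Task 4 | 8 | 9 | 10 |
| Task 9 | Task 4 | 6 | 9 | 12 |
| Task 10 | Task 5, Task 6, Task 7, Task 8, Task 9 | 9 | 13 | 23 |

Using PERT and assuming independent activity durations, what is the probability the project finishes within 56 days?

0.919

te_Task 1 = (4 + 4·9 + 20)/6 = 60/6 = 10; σ²_Task 1 = ((20−4)/6)² = 7.111
te_Task 2 = (10 + 4·11 + 12)/6 = 66/6 = 11; σ²_Task 2 = ((12−10)/6)² = 0.111
te_Task 3 = (11 + 4·12 + 19)/6 = 78/6 = 13; σ²_Task 3 = ((19−11)/6)² = 1.778
te_Task 4 = (12 + 4·13 + 14)/6 = 78/6 = 13; σ²_Task 4 = ((14−12)/6)² = 0.111
te_Task 5 = (5 + 4·10 + 21)/6 = 66/6 = 11; σ²_Task 5 = ((21−5)/6)² = 7.111
te_Task 6 = (1 + 4·4 + 7)/6 = 24/6 = 4; σ²_Task 6 = ((7−1)/6)² = 1.000
te_Task 7 = (9 + 4·12 + 21)/6 = 78/6 = 13; σ²_Task 7 = ((21−9)/6)² = 4.000
te_Task 8 = (8 + 4·9 + 10)/6 = 54/6 = 9; σ²_Task 8 = ((10−8)/6)² = 0.111
te_Task 9 = (6 + 4·9 + 12)/6 = 54/6 = 9; σ²_Task 9 = ((12−6)/6)² = 1.000
te_Task 10 = (9 + 4·13 + 23)/6 = 84/6 = 14; σ²_Task 10 = ((23−9)/6)² = 5.444

Forward pass:
ES_Task 1 = 0; EF_Task 1 = 10
ES_Task 2 = 0; EF_Task 2 = 11
ES_Task 3 = 10; EF_Task 3 = 10+13 = 23
ES_Task 4 = 10; EF_Task 4 = 10+13 = 23
ES_Task 5 = 10; EF_Task 5 = 10+11 = 21
ES_Task 6 = max(EF_Task 1=10, EF_Task 2=11) = 11; EF_Task 6 = 11+4 = 15
ES_Task 7 = 23; EF_Task 7 = 23+13 = 36
ES_Task 8 = 23; EF_Task 8 = 23+9 = 32
ES_Task 9 = 23; EF_Task 9 = 23+9 = 32
ES_Task 10 = max(EF_Task 5=21, EF_Task 6=15, EF_Task 7=36, EF_Task 8=32, EF_Task 9=32) = 36; EF_Task 10 = 36+14 = 50
Expected project duration μ = 50 days. Critical path: Task 1 → Task 3 → Task 7 → Task 10.

Variance along critical path = 7.111 + 1.778 + 4.000 + 5.444 = 18.333; σ = √18.333 = 4.282 days.
Z = (56 − 50) / 4.282 = 1.401
P(T ≤ 56) = Φ(1.401) ≈ 0.919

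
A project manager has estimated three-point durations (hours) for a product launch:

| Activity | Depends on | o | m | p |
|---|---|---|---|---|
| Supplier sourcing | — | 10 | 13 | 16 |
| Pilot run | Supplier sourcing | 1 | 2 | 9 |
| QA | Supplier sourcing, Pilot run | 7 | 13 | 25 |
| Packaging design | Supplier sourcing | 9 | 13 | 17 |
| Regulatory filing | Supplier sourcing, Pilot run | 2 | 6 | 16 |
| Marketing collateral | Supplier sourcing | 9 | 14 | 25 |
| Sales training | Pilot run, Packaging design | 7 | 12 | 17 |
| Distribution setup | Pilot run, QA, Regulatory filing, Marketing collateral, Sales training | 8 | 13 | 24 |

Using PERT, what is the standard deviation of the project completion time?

te_Supplier sourcing = (10 + 4·13 + 16)/6 = 78/6 = 13; σ²_Supplier sourcing = ((16−10)/6)² = 1.000
te_Pilot run = (1 + 4·2 + 9)/6 = 18/6 = 3; σ²_Pilot run = ((9−1)/6)² = 1.778
te_QA = (7 + 4·13 + 25)/6 = 84/6 = 14; σ²_QA = ((25−7)/6)² = 9.000
te_Packaging design = (9 + 4·13 + 17)/6 = 78/6 = 13; σ²_Packaging design = ((17−9)/6)² = 1.778
te_Regulatory filing = (2 + 4·6 + 16)/6 = 42/6 = 7; σ²_Regulatory filing = ((16−2)/6)² = 5.444
te_Marketing collateral = (9 + 4·14 + 25)/6 = 90/6 = 15; σ²_Marketing collateral = ((25−9)/6)² = 7.111
te_Sales training = (7 + 4·12 + 17)/6 = 72/6 = 12; σ²_Sales training = ((17−7)/6)² = 2.778
te_Distribution setup = (8 + 4·13 + 24)/6 = 84/6 = 14; σ²_Distribution setup = ((24−8)/6)² = 7.111

Forward pass:
ES_Supplier sourcing = 0; EF_Supplier sourcing = 13
ES_Pilot run = 13; EF_Pilot run = 13+3 = 16
ES_QA = max(EF_Supplier sourcing=13, EF_Pilot run=16) = 16; EF_QA = 16+14 = 30
ES_Packaging design = 13; EF_Packaging design = 13+13 = 26
ES_Regulatory filing = max(EF_Supplier sourcing=13, EF_Pilot run=16) = 16; EF_Regulatory filing = 16+7 = 23
ES_Marketing collateral = 13; EF_Marketing collateral = 13+15 = 28
ES_Sales training = max(EF_Pilot run=16, EF_Packaging design=26) = 26; EF_Sales training = 26+12 = 38
ES_Distribution setup = max(EF_Pilot run=16, EF_QA=30, EF_Regulatory filing=23, EF_Marketing collateral=28, EF_Sales training=38) = 38; EF_Distribution setup = 38+14 = 52
Expected project duration μ = 52 hours. Critical path: Supplier sourcing → Packaging design → Sales training → Distribution setup.

Variance along critical path = 1.000 + 1.778 + 2.778 + 7.111 = 12.667
σ = √12.667 = 3.559 hours

3.56 hours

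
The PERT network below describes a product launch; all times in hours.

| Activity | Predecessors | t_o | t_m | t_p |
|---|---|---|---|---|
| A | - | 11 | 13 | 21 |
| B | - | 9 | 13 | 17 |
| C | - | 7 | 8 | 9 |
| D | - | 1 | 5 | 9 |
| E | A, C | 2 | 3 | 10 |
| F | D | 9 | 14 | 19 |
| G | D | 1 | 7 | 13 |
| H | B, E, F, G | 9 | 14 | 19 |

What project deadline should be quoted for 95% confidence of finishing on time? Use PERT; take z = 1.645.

37.5 hours

te_A = (11 + 4·13 + 21)/6 = 84/6 = 14; σ²_A = ((21−11)/6)² = 2.778
te_B = (9 + 4·13 + 17)/6 = 78/6 = 13; σ²_B = ((17−9)/6)² = 1.778
te_C = (7 + 4·8 + 9)/6 = 48/6 = 8; σ²_C = ((9−7)/6)² = 0.111
te_D = (1 + 4·5 + 9)/6 = 30/6 = 5; σ²_D = ((9−1)/6)² = 1.778
te_E = (2 + 4·3 + 10)/6 = 24/6 = 4; σ²_E = ((10−2)/6)² = 1.778
te_F = (9 + 4·14 + 19)/6 = 84/6 = 14; σ²_F = ((19−9)/6)² = 2.778
te_G = (1 + 4·7 + 13)/6 = 42/6 = 7; σ²_G = ((13−1)/6)² = 4.000
te_H = (9 + 4·14 + 19)/6 = 84/6 = 14; σ²_H = ((19−9)/6)² = 2.778

Forward pass:
ES_A = 0; EF_A = 14
ES_B = 0; EF_B = 13
ES_C = 0; EF_C = 8
ES_D = 0; EF_D = 5
ES_E = max(EF_A=14, EF_C=8) = 14; EF_E = 14+4 = 18
ES_F = 5; EF_F = 5+14 = 19
ES_G = 5; EF_G = 5+7 = 12
ES_H = max(EF_B=13, EF_E=18, EF_F=19, EF_G=12) = 19; EF_H = 19+14 = 33
Expected project duration μ = 33 hours. Critical path: D → F → H.

Variance along critical path = 1.778 + 2.778 + 2.778 = 7.333; σ = 2.708 hours.
D = μ + z·σ = 33 + 1.645·2.708 = 37.5 hours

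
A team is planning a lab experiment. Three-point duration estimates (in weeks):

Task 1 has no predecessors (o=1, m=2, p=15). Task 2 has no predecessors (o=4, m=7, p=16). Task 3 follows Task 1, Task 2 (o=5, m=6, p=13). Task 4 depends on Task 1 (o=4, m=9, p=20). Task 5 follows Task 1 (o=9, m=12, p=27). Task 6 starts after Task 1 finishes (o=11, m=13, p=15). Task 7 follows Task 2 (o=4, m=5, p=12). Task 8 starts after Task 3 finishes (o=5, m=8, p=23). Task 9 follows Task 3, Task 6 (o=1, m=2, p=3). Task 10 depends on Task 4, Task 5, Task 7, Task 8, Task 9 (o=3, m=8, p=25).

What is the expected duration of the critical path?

te_Task 1 = (1 + 4·2 + 15)/6 = 24/6 = 4
te_Task 2 = (4 + 4·7 + 16)/6 = 48/6 = 8
te_Task 3 = (5 + 4·6 + 13)/6 = 42/6 = 7
te_Task 4 = (4 + 4·9 + 20)/6 = 60/6 = 10
te_Task 5 = (9 + 4·12 + 27)/6 = 84/6 = 14
te_Task 6 = (11 + 4·13 + 15)/6 = 78/6 = 13
te_Task 7 = (4 + 4·5 + 12)/6 = 36/6 = 6
te_Task 8 = (5 + 4·8 + 23)/6 = 60/6 = 10
te_Task 9 = (1 + 4·2 + 3)/6 = 12/6 = 2
te_Task 10 = (3 + 4·8 + 25)/6 = 60/6 = 10

Forward pass:
ES_Task 1 = 0; EF_Task 1 = 4
ES_Task 2 = 0; EF_Task 2 = 8
ES_Task 3 = max(EF_Task 1=4, EF_Task 2=8) = 8; EF_Task 3 = 8+7 = 15
ES_Task 4 = 4; EF_Task 4 = 4+10 = 14
ES_Task 5 = 4; EF_Task 5 = 4+14 = 18
ES_Task 6 = 4; EF_Task 6 = 4+13 = 17
ES_Task 7 = 8; EF_Task 7 = 8+6 = 14
ES_Task 8 = 15; EF_Task 8 = 15+10 = 25
ES_Task 9 = max(EF_Task 3=15, EF_Task 6=17) = 17; EF_Task 9 = 17+2 = 19
ES_Task 10 = max(EF_Task 4=14, EF_Task 5=18, EF_Task 7=14, EF_Task 8=25, EF_Task 9=19) = 25; EF_Task 10 = 25+10 = 35
Expected project duration μ = 35 weeks. Critical path: Task 2 → Task 3 → Task 8 → Task 10.

35 weeks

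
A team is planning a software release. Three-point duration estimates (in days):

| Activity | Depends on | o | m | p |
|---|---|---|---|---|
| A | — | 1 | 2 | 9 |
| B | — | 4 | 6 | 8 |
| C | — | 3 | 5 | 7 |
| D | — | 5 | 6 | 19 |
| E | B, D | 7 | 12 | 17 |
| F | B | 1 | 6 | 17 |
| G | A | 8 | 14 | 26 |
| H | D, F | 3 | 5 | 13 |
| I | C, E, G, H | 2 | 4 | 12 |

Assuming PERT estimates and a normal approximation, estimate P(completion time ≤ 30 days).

0.934

te_A = (1 + 4·2 + 9)/6 = 18/6 = 3; σ²_A = ((9−1)/6)² = 1.778
te_B = (4 + 4·6 + 8)/6 = 36/6 = 6; σ²_B = ((8−4)/6)² = 0.444
te_C = (3 + 4·5 + 7)/6 = 30/6 = 5; σ²_C = ((7−3)/6)² = 0.444
te_D = (5 + 4·6 + 19)/6 = 48/6 = 8; σ²_D = ((19−5)/6)² = 5.444
te_E = (7 + 4·12 + 17)/6 = 72/6 = 12; σ²_E = ((17−7)/6)² = 2.778
te_F = (1 + 4·6 + 17)/6 = 42/6 = 7; σ²_F = ((17−1)/6)² = 7.111
te_G = (8 + 4·14 + 26)/6 = 90/6 = 15; σ²_G = ((26−8)/6)² = 9.000
te_H = (3 + 4·5 + 13)/6 = 36/6 = 6; σ²_H = ((13−3)/6)² = 2.778
te_I = (2 + 4·4 + 12)/6 = 30/6 = 5; σ²_I = ((12−2)/6)² = 2.778

Forward pass:
ES_A = 0; EF_A = 3
ES_B = 0; EF_B = 6
ES_C = 0; EF_C = 5
ES_D = 0; EF_D = 8
ES_E = max(EF_B=6, EF_D=8) = 8; EF_E = 8+12 = 20
ES_F = 6; EF_F = 6+7 = 13
ES_G = 3; EF_G = 3+15 = 18
ES_H = max(EF_D=8, EF_F=13) = 13; EF_H = 13+6 = 19
ES_I = max(EF_C=5, EF_E=20, EF_G=18, EF_H=19) = 20; EF_I = 20+5 = 25
Expected project duration μ = 25 days. Critical path: D → E → I.

Variance along critical path = 5.444 + 2.778 + 2.778 = 11.000; σ = √11.000 = 3.317 days.
Z = (30 − 25) / 3.317 = 1.508
P(T ≤ 30) = Φ(1.508) ≈ 0.934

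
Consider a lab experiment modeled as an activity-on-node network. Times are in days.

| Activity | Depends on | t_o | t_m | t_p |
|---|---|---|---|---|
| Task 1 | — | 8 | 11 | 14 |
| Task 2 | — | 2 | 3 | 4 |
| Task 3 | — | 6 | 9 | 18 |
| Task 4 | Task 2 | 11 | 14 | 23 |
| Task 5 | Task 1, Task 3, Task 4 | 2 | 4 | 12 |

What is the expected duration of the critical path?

te_Task 1 = (8 + 4·11 + 14)/6 = 66/6 = 11
te_Task 2 = (2 + 4·3 + 4)/6 = 18/6 = 3
te_Task 3 = (6 + 4·9 + 18)/6 = 60/6 = 10
te_Task 4 = (11 + 4·14 + 23)/6 = 90/6 = 15
te_Task 5 = (2 + 4·4 + 12)/6 = 30/6 = 5

Forward pass:
ES_Task 1 = 0; EF_Task 1 = 11
ES_Task 2 = 0; EF_Task 2 = 3
ES_Task 3 = 0; EF_Task 3 = 10
ES_Task 4 = 3; EF_Task 4 = 3+15 = 18
ES_Task 5 = max(EF_Task 1=11, EF_Task 3=10, EF_Task 4=18) = 18; EF_Task 5 = 18+5 = 23
Expected project duration μ = 23 days. Critical path: Task 2 → Task 4 → Task 5.

23 days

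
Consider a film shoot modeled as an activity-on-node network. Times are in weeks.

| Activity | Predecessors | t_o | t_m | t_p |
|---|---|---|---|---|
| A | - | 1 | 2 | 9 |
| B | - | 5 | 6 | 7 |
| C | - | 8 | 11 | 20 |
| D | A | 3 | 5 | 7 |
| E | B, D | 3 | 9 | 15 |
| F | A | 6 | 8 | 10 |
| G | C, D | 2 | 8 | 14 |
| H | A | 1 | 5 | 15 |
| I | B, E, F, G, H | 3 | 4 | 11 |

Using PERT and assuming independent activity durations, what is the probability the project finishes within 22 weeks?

0.169

te_A = (1 + 4·2 + 9)/6 = 18/6 = 3; σ²_A = ((9−1)/6)² = 1.778
te_B = (5 + 4·6 + 7)/6 = 36/6 = 6; σ²_B = ((7−5)/6)² = 0.111
te_C = (8 + 4·11 + 20)/6 = 72/6 = 12; σ²_C = ((20−8)/6)² = 4.000
te_D = (3 + 4·5 + 7)/6 = 30/6 = 5; σ²_D = ((7−3)/6)² = 0.444
te_E = (3 + 4·9 + 15)/6 = 54/6 = 9; σ²_E = ((15−3)/6)² = 4.000
te_F = (6 + 4·8 + 10)/6 = 48/6 = 8; σ²_F = ((10−6)/6)² = 0.444
te_G = (2 + 4·8 + 14)/6 = 48/6 = 8; σ²_G = ((14−2)/6)² = 4.000
te_H = (1 + 4·5 + 15)/6 = 36/6 = 6; σ²_H = ((15−1)/6)² = 5.444
te_I = (3 + 4·4 + 11)/6 = 30/6 = 5; σ²_I = ((11−3)/6)² = 1.778

Forward pass:
ES_A = 0; EF_A = 3
ES_B = 0; EF_B = 6
ES_C = 0; EF_C = 12
ES_D = 3; EF_D = 3+5 = 8
ES_E = max(EF_B=6, EF_D=8) = 8; EF_E = 8+9 = 17
ES_F = 3; EF_F = 3+8 = 11
ES_G = max(EF_C=12, EF_D=8) = 12; EF_G = 12+8 = 20
ES_H = 3; EF_H = 3+6 = 9
ES_I = max(EF_B=6, EF_E=17, EF_F=11, EF_G=20, EF_H=9) = 20; EF_I = 20+5 = 25
Expected project duration μ = 25 weeks. Critical path: C → G → I.

Variance along critical path = 4.000 + 4.000 + 1.778 = 9.778; σ = √9.778 = 3.127 weeks.
Z = (22 − 25) / 3.127 = -0.959
P(T ≤ 22) = Φ(-0.959) ≈ 0.169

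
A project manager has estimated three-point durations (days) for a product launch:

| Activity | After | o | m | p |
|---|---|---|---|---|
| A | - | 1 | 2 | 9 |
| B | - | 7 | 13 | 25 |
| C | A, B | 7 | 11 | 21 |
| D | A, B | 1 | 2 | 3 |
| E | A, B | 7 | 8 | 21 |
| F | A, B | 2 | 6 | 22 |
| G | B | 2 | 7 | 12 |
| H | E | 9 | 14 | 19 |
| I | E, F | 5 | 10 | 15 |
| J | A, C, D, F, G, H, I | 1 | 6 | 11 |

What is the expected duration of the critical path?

te_A = (1 + 4·2 + 9)/6 = 18/6 = 3
te_B = (7 + 4·13 + 25)/6 = 84/6 = 14
te_C = (7 + 4·11 + 21)/6 = 72/6 = 12
te_D = (1 + 4·2 + 3)/6 = 12/6 = 2
te_E = (7 + 4·8 + 21)/6 = 60/6 = 10
te_F = (2 + 4·6 + 22)/6 = 48/6 = 8
te_G = (2 + 4·7 + 12)/6 = 42/6 = 7
te_H = (9 + 4·14 + 19)/6 = 84/6 = 14
te_I = (5 + 4·10 + 15)/6 = 60/6 = 10
te_J = (1 + 4·6 + 11)/6 = 36/6 = 6

Forward pass:
ES_A = 0; EF_A = 3
ES_B = 0; EF_B = 14
ES_C = max(EF_A=3, EF_B=14) = 14; EF_C = 14+12 = 26
ES_D = max(EF_A=3, EF_B=14) = 14; EF_D = 14+2 = 16
ES_E = max(EF_A=3, EF_B=14) = 14; EF_E = 14+10 = 24
ES_F = max(EF_A=3, EF_B=14) = 14; EF_F = 14+8 = 22
ES_G = 14; EF_G = 14+7 = 21
ES_H = 24; EF_H = 24+14 = 38
ES_I = max(EF_E=24, EF_F=22) = 24; EF_I = 24+10 = 34
ES_J = max(EF_A=3, EF_C=26, EF_D=16, EF_F=22, EF_G=21, EF_H=38, EF_I=34) = 38; EF_J = 38+6 = 44
Expected project duration μ = 44 days. Critical path: B → E → H → J.

44 days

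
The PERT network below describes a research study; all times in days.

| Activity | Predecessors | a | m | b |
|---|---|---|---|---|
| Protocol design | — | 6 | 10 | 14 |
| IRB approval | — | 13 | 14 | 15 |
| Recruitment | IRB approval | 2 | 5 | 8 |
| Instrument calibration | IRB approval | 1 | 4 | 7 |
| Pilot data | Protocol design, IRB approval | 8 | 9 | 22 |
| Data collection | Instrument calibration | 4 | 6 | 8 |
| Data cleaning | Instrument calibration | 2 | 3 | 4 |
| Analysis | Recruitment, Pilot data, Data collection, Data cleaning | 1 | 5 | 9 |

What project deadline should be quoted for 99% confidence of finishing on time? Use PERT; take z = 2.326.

te_Protocol design = (6 + 4·10 + 14)/6 = 60/6 = 10; σ²_Protocol design = ((14−6)/6)² = 1.778
te_IRB approval = (13 + 4·14 + 15)/6 = 84/6 = 14; σ²_IRB approval = ((15−13)/6)² = 0.111
te_Recruitment = (2 + 4·5 + 8)/6 = 30/6 = 5; σ²_Recruitment = ((8−2)/6)² = 1.000
te_Instrument calibration = (1 + 4·4 + 7)/6 = 24/6 = 4; σ²_Instrument calibration = ((7−1)/6)² = 1.000
te_Pilot data = (8 + 4·9 + 22)/6 = 66/6 = 11; σ²_Pilot data = ((22−8)/6)² = 5.444
te_Data collection = (4 + 4·6 + 8)/6 = 36/6 = 6; σ²_Data collection = ((8−4)/6)² = 0.444
te_Data cleaning = (2 + 4·3 + 4)/6 = 18/6 = 3; σ²_Data cleaning = ((4−2)/6)² = 0.111
te_Analysis = (1 + 4·5 + 9)/6 = 30/6 = 5; σ²_Analysis = ((9−1)/6)² = 1.778

Forward pass:
ES_Protocol design = 0; EF_Protocol design = 10
ES_IRB approval = 0; EF_IRB approval = 14
ES_Recruitment = 14; EF_Recruitment = 14+5 = 19
ES_Instrument calibration = 14; EF_Instrument calibration = 14+4 = 18
ES_Pilot data = max(EF_Protocol design=10, EF_IRB approval=14) = 14; EF_Pilot data = 14+11 = 25
ES_Data collection = 18; EF_Data collection = 18+6 = 24
ES_Data cleaning = 18; EF_Data cleaning = 18+3 = 21
ES_Analysis = max(EF_Recruitment=19, EF_Pilot data=25, EF_Data collection=24, EF_Data cleaning=21) = 25; EF_Analysis = 25+5 = 30
Expected project duration μ = 30 days. Critical path: IRB approval → Pilot data → Analysis.

Variance along critical path = 0.111 + 5.444 + 1.778 = 7.333; σ = 2.708 days.
D = μ + z·σ = 30 + 2.326·2.708 = 36.3 days

36.3 days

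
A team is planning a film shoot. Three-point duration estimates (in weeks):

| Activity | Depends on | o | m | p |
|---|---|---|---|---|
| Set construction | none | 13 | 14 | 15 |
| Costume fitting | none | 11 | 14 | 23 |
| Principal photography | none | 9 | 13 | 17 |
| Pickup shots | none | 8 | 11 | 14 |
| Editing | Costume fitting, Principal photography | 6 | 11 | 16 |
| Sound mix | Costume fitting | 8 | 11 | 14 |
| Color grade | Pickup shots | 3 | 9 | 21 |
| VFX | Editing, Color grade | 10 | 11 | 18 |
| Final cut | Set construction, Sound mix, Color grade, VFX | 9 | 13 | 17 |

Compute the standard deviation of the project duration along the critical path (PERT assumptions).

te_Set construction = (13 + 4·14 + 15)/6 = 84/6 = 14; σ²_Set construction = ((15−13)/6)² = 0.111
te_Costume fitting = (11 + 4·14 + 23)/6 = 90/6 = 15; σ²_Costume fitting = ((23−11)/6)² = 4.000
te_Principal photography = (9 + 4·13 + 17)/6 = 78/6 = 13; σ²_Principal photography = ((17−9)/6)² = 1.778
te_Pickup shots = (8 + 4·11 + 14)/6 = 66/6 = 11; σ²_Pickup shots = ((14−8)/6)² = 1.000
te_Editing = (6 + 4·11 + 16)/6 = 66/6 = 11; σ²_Editing = ((16−6)/6)² = 2.778
te_Sound mix = (8 + 4·11 + 14)/6 = 66/6 = 11; σ²_Sound mix = ((14−8)/6)² = 1.000
te_Color grade = (3 + 4·9 + 21)/6 = 60/6 = 10; σ²_Color grade = ((21−3)/6)² = 9.000
te_VFX = (10 + 4·11 + 18)/6 = 72/6 = 12; σ²_VFX = ((18−10)/6)² = 1.778
te_Final cut = (9 + 4·13 + 17)/6 = 78/6 = 13; σ²_Final cut = ((17−9)/6)² = 1.778

Forward pass:
ES_Set construction = 0; EF_Set construction = 14
ES_Costume fitting = 0; EF_Costume fitting = 15
ES_Principal photography = 0; EF_Principal photography = 13
ES_Pickup shots = 0; EF_Pickup shots = 11
ES_Editing = max(EF_Costume fitting=15, EF_Principal photography=13) = 15; EF_Editing = 15+11 = 26
ES_Sound mix = 15; EF_Sound mix = 15+11 = 26
ES_Color grade = 11; EF_Color grade = 11+10 = 21
ES_VFX = max(EF_Editing=26, EF_Color grade=21) = 26; EF_VFX = 26+12 = 38
ES_Final cut = max(EF_Set construction=14, EF_Sound mix=26, EF_Color grade=21, EF_VFX=38) = 38; EF_Final cut = 38+13 = 51
Expected project duration μ = 51 weeks. Critical path: Costume fitting → Editing → VFX → Final cut.

Variance along critical path = 4.000 + 2.778 + 1.778 + 1.778 = 10.333
σ = √10.333 = 3.215 weeks

3.21 weeks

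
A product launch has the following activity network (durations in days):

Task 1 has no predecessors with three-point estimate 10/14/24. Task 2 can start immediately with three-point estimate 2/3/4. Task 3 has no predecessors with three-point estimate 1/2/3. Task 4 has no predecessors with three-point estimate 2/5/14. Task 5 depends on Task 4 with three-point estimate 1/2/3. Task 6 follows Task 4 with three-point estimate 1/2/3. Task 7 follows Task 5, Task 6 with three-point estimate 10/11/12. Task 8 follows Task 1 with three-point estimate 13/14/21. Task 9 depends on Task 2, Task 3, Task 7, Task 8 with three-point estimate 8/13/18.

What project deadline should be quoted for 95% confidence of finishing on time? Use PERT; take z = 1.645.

48.2 days

te_Task 1 = (10 + 4·14 + 24)/6 = 90/6 = 15; σ²_Task 1 = ((24−10)/6)² = 5.444
te_Task 2 = (2 + 4·3 + 4)/6 = 18/6 = 3; σ²_Task 2 = ((4−2)/6)² = 0.111
te_Task 3 = (1 + 4·2 + 3)/6 = 12/6 = 2; σ²_Task 3 = ((3−1)/6)² = 0.111
te_Task 4 = (2 + 4·5 + 14)/6 = 36/6 = 6; σ²_Task 4 = ((14−2)/6)² = 4.000
te_Task 5 = (1 + 4·2 + 3)/6 = 12/6 = 2; σ²_Task 5 = ((3−1)/6)² = 0.111
te_Task 6 = (1 + 4·2 + 3)/6 = 12/6 = 2; σ²_Task 6 = ((3−1)/6)² = 0.111
te_Task 7 = (10 + 4·11 + 12)/6 = 66/6 = 11; σ²_Task 7 = ((12−10)/6)² = 0.111
te_Task 8 = (13 + 4·14 + 21)/6 = 90/6 = 15; σ²_Task 8 = ((21−13)/6)² = 1.778
te_Task 9 = (8 + 4·13 + 18)/6 = 78/6 = 13; σ²_Task 9 = ((18−8)/6)² = 2.778

Forward pass:
ES_Task 1 = 0; EF_Task 1 = 15
ES_Task 2 = 0; EF_Task 2 = 3
ES_Task 3 = 0; EF_Task 3 = 2
ES_Task 4 = 0; EF_Task 4 = 6
ES_Task 5 = 6; EF_Task 5 = 6+2 = 8
ES_Task 6 = 6; EF_Task 6 = 6+2 = 8
ES_Task 7 = max(EF_Task 5=8, EF_Task 6=8) = 8; EF_Task 7 = 8+11 = 19
ES_Task 8 = 15; EF_Task 8 = 15+15 = 30
ES_Task 9 = max(EF_Task 2=3, EF_Task 3=2, EF_Task 7=19, EF_Task 8=30) = 30; EF_Task 9 = 30+13 = 43
Expected project duration μ = 43 days. Critical path: Task 1 → Task 8 → Task 9.

Variance along critical path = 5.444 + 1.778 + 2.778 = 10.000; σ = 3.162 days.
D = μ + z·σ = 43 + 1.645·3.162 = 48.2 days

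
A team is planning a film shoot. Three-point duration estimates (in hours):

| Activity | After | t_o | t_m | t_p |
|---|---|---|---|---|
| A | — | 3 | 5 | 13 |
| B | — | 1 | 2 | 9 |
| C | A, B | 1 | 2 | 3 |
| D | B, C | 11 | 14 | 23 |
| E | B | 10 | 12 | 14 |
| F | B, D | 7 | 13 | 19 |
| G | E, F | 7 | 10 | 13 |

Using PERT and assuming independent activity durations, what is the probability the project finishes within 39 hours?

te_A = (3 + 4·5 + 13)/6 = 36/6 = 6; σ²_A = ((13−3)/6)² = 2.778
te_B = (1 + 4·2 + 9)/6 = 18/6 = 3; σ²_B = ((9−1)/6)² = 1.778
te_C = (1 + 4·2 + 3)/6 = 12/6 = 2; σ²_C = ((3−1)/6)² = 0.111
te_D = (11 + 4·14 + 23)/6 = 90/6 = 15; σ²_D = ((23−11)/6)² = 4.000
te_E = (10 + 4·12 + 14)/6 = 72/6 = 12; σ²_E = ((14−10)/6)² = 0.444
te_F = (7 + 4·13 + 19)/6 = 78/6 = 13; σ²_F = ((19−7)/6)² = 4.000
te_G = (7 + 4·10 + 13)/6 = 60/6 = 10; σ²_G = ((13−7)/6)² = 1.000

Forward pass:
ES_A = 0; EF_A = 6
ES_B = 0; EF_B = 3
ES_C = max(EF_A=6, EF_B=3) = 6; EF_C = 6+2 = 8
ES_D = max(EF_B=3, EF_C=8) = 8; EF_D = 8+15 = 23
ES_E = 3; EF_E = 3+12 = 15
ES_F = max(EF_B=3, EF_D=23) = 23; EF_F = 23+13 = 36
ES_G = max(EF_E=15, EF_F=36) = 36; EF_G = 36+10 = 46
Expected project duration μ = 46 hours. Critical path: A → C → D → F → G.

Variance along critical path = 2.778 + 0.111 + 4.000 + 4.000 + 1.000 = 11.889; σ = √11.889 = 3.448 hours.
Z = (39 − 46) / 3.448 = -2.030
P(T ≤ 39) = Φ(-2.030) ≈ 0.021

0.021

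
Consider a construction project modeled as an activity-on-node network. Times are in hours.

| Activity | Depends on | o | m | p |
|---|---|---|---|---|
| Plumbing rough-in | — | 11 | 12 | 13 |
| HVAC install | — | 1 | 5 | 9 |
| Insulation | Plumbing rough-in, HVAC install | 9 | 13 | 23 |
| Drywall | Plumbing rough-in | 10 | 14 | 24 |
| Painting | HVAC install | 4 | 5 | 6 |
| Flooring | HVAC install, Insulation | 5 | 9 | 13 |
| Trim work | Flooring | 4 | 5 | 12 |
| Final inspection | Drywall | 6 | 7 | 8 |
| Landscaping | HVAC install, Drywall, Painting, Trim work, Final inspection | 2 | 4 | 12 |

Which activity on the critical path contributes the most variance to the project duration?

Insulation

te_Plumbing rough-in = (11 + 4·12 + 13)/6 = 72/6 = 12; σ²_Plumbing rough-in = ((13−11)/6)² = 0.111
te_HVAC install = (1 + 4·5 + 9)/6 = 30/6 = 5; σ²_HVAC install = ((9−1)/6)² = 1.778
te_Insulation = (9 + 4·13 + 23)/6 = 84/6 = 14; σ²_Insulation = ((23−9)/6)² = 5.444
te_Drywall = (10 + 4·14 + 24)/6 = 90/6 = 15; σ²_Drywall = ((24−10)/6)² = 5.444
te_Painting = (4 + 4·5 + 6)/6 = 30/6 = 5; σ²_Painting = ((6−4)/6)² = 0.111
te_Flooring = (5 + 4·9 + 13)/6 = 54/6 = 9; σ²_Flooring = ((13−5)/6)² = 1.778
te_Trim work = (4 + 4·5 + 12)/6 = 36/6 = 6; σ²_Trim work = ((12−4)/6)² = 1.778
te_Final inspection = (6 + 4·7 + 8)/6 = 42/6 = 7; σ²_Final inspection = ((8−6)/6)² = 0.111
te_Landscaping = (2 + 4·4 + 12)/6 = 30/6 = 5; σ²_Landscaping = ((12−2)/6)² = 2.778

Forward pass:
ES_Plumbing rough-in = 0; EF_Plumbing rough-in = 12
ES_HVAC install = 0; EF_HVAC install = 5
ES_Insulation = max(EF_Plumbing rough-in=12, EF_HVAC install=5) = 12; EF_Insulation = 12+14 = 26
ES_Drywall = 12; EF_Drywall = 12+15 = 27
ES_Painting = 5; EF_Painting = 5+5 = 10
ES_Flooring = max(EF_HVAC install=5, EF_Insulation=26) = 26; EF_Flooring = 26+9 = 35
ES_Trim work = 35; EF_Trim work = 35+6 = 41
ES_Final inspection = 27; EF_Final inspection = 27+7 = 34
ES_Landscaping = max(EF_HVAC install=5, EF_Drywall=27, EF_Painting=10, EF_Trim work=41, EF_Final inspection=34) = 41; EF_Landscaping = 41+5 = 46
Expected project duration μ = 46 hours. Critical path: Plumbing rough-in → Insulation → Flooring → Trim work → Landscaping.

Variances on critical path: σ²_Plumbing rough-in=0.111, σ²_Insulation=5.444, σ²_Flooring=1.778, σ²_Trim work=1.778, σ²_Landscaping=2.778.
Largest is σ²_Insulation = 5.444.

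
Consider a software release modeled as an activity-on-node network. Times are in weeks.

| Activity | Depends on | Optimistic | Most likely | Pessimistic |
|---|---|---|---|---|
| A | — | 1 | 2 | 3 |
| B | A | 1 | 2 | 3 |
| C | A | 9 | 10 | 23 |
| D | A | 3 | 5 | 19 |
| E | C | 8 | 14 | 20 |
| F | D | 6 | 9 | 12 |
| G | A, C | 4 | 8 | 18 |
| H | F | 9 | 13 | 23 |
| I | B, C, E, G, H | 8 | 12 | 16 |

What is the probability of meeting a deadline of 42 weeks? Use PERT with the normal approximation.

0.305

te_A = (1 + 4·2 + 3)/6 = 12/6 = 2; σ²_A = ((3−1)/6)² = 0.111
te_B = (1 + 4·2 + 3)/6 = 12/6 = 2; σ²_B = ((3−1)/6)² = 0.111
te_C = (9 + 4·10 + 23)/6 = 72/6 = 12; σ²_C = ((23−9)/6)² = 5.444
te_D = (3 + 4·5 + 19)/6 = 42/6 = 7; σ²_D = ((19−3)/6)² = 7.111
te_E = (8 + 4·14 + 20)/6 = 84/6 = 14; σ²_E = ((20−8)/6)² = 4.000
te_F = (6 + 4·9 + 12)/6 = 54/6 = 9; σ²_F = ((12−6)/6)² = 1.000
te_G = (4 + 4·8 + 18)/6 = 54/6 = 9; σ²_G = ((18−4)/6)² = 5.444
te_H = (9 + 4·13 + 23)/6 = 84/6 = 14; σ²_H = ((23−9)/6)² = 5.444
te_I = (8 + 4·12 + 16)/6 = 72/6 = 12; σ²_I = ((16−8)/6)² = 1.778

Forward pass:
ES_A = 0; EF_A = 2
ES_B = 2; EF_B = 2+2 = 4
ES_C = 2; EF_C = 2+12 = 14
ES_D = 2; EF_D = 2+7 = 9
ES_E = 14; EF_E = 14+14 = 28
ES_F = 9; EF_F = 9+9 = 18
ES_G = max(EF_A=2, EF_C=14) = 14; EF_G = 14+9 = 23
ES_H = 18; EF_H = 18+14 = 32
ES_I = max(EF_B=4, EF_C=14, EF_E=28, EF_G=23, EF_H=32) = 32; EF_I = 32+12 = 44
Expected project duration μ = 44 weeks. Critical path: A → D → F → H → I.

Variance along critical path = 0.111 + 7.111 + 1.000 + 5.444 + 1.778 = 15.444; σ = √15.444 = 3.930 weeks.
Z = (42 − 44) / 3.930 = -0.509
P(T ≤ 42) = Φ(-0.509) ≈ 0.305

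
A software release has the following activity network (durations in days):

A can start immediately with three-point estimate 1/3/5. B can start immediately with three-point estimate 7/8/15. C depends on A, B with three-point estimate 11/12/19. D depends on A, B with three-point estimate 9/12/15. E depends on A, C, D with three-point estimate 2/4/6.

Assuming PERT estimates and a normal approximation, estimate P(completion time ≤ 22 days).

te_A = (1 + 4·3 + 5)/6 = 18/6 = 3; σ²_A = ((5−1)/6)² = 0.444
te_B = (7 + 4·8 + 15)/6 = 54/6 = 9; σ²_B = ((15−7)/6)² = 1.778
te_C = (11 + 4·12 + 19)/6 = 78/6 = 13; σ²_C = ((19−11)/6)² = 1.778
te_D = (9 + 4·12 + 15)/6 = 72/6 = 12; σ²_D = ((15−9)/6)² = 1.000
te_E = (2 + 4·4 + 6)/6 = 24/6 = 4; σ²_E = ((6−2)/6)² = 0.444

Forward pass:
ES_A = 0; EF_A = 3
ES_B = 0; EF_B = 9
ES_C = max(EF_A=3, EF_B=9) = 9; EF_C = 9+13 = 22
ES_D = max(EF_A=3, EF_B=9) = 9; EF_D = 9+12 = 21
ES_E = max(EF_A=3, EF_C=22, EF_D=21) = 22; EF_E = 22+4 = 26
Expected project duration μ = 26 days. Critical path: B → C → E.

Variance along critical path = 1.778 + 1.778 + 0.444 = 4.000; σ = √4.000 = 2.000 days.
Z = (22 − 26) / 2.000 = -2.000
P(T ≤ 22) = Φ(-2.000) ≈ 0.023

0.023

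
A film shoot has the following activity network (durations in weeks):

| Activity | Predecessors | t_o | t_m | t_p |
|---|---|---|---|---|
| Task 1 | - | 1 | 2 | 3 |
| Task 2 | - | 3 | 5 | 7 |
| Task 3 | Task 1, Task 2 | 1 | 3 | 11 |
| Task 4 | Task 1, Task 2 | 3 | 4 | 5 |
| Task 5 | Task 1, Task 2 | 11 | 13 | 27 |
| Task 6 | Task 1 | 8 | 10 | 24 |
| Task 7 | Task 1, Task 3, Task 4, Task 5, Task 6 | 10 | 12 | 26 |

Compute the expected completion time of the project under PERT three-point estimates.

34 weeks

te_Task 1 = (1 + 4·2 + 3)/6 = 12/6 = 2
te_Task 2 = (3 + 4·5 + 7)/6 = 30/6 = 5
te_Task 3 = (1 + 4·3 + 11)/6 = 24/6 = 4
te_Task 4 = (3 + 4·4 + 5)/6 = 24/6 = 4
te_Task 5 = (11 + 4·13 + 27)/6 = 90/6 = 15
te_Task 6 = (8 + 4·10 + 24)/6 = 72/6 = 12
te_Task 7 = (10 + 4·12 + 26)/6 = 84/6 = 14

Forward pass:
ES_Task 1 = 0; EF_Task 1 = 2
ES_Task 2 = 0; EF_Task 2 = 5
ES_Task 3 = max(EF_Task 1=2, EF_Task 2=5) = 5; EF_Task 3 = 5+4 = 9
ES_Task 4 = max(EF_Task 1=2, EF_Task 2=5) = 5; EF_Task 4 = 5+4 = 9
ES_Task 5 = max(EF_Task 1=2, EF_Task 2=5) = 5; EF_Task 5 = 5+15 = 20
ES_Task 6 = 2; EF_Task 6 = 2+12 = 14
ES_Task 7 = max(EF_Task 1=2, EF_Task 3=9, EF_Task 4=9, EF_Task 5=20, EF_Task 6=14) = 20; EF_Task 7 = 20+14 = 34
Expected project duration μ = 34 weeks. Critical path: Task 2 → Task 5 → Task 7.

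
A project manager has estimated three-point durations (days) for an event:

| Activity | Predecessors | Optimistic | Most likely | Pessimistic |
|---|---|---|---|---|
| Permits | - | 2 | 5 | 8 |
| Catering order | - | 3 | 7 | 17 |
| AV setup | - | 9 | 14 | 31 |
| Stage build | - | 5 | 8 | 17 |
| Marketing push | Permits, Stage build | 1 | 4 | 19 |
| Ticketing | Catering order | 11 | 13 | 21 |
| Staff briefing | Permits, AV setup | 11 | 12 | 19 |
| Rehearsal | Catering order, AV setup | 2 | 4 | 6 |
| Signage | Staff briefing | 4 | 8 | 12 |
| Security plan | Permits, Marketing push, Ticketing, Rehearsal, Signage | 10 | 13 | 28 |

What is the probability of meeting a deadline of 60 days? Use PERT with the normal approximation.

te_Permits = (2 + 4·5 + 8)/6 = 30/6 = 5; σ²_Permits = ((8−2)/6)² = 1.000
te_Catering order = (3 + 4·7 + 17)/6 = 48/6 = 8; σ²_Catering order = ((17−3)/6)² = 5.444
te_AV setup = (9 + 4·14 + 31)/6 = 96/6 = 16; σ²_AV setup = ((31−9)/6)² = 13.444
te_Stage build = (5 + 4·8 + 17)/6 = 54/6 = 9; σ²_Stage build = ((17−5)/6)² = 4.000
te_Marketing push = (1 + 4·4 + 19)/6 = 36/6 = 6; σ²_Marketing push = ((19−1)/6)² = 9.000
te_Ticketing = (11 + 4·13 + 21)/6 = 84/6 = 14; σ²_Ticketing = ((21−11)/6)² = 2.778
te_Staff briefing = (11 + 4·12 + 19)/6 = 78/6 = 13; σ²_Staff briefing = ((19−11)/6)² = 1.778
te_Rehearsal = (2 + 4·4 + 6)/6 = 24/6 = 4; σ²_Rehearsal = ((6−2)/6)² = 0.444
te_Signage = (4 + 4·8 + 12)/6 = 48/6 = 8; σ²_Signage = ((12−4)/6)² = 1.778
te_Security plan = (10 + 4·13 + 28)/6 = 90/6 = 15; σ²_Security plan = ((28−10)/6)² = 9.000

Forward pass:
ES_Permits = 0; EF_Permits = 5
ES_Catering order = 0; EF_Catering order = 8
ES_AV setup = 0; EF_AV setup = 16
ES_Stage build = 0; EF_Stage build = 9
ES_Marketing push = max(EF_Permits=5, EF_Stage build=9) = 9; EF_Marketing push = 9+6 = 15
ES_Ticketing = 8; EF_Ticketing = 8+14 = 22
ES_Staff briefing = max(EF_Permits=5, EF_AV setup=16) = 16; EF_Staff briefing = 16+13 = 29
ES_Rehearsal = max(EF_Catering order=8, EF_AV setup=16) = 16; EF_Rehearsal = 16+4 = 20
ES_Signage = 29; EF_Signage = 29+8 = 37
ES_Security plan = max(EF_Permits=5, EF_Marketing push=15, EF_Ticketing=22, EF_Rehearsal=20, EF_Signage=37) = 37; EF_Security plan = 37+15 = 52
Expected project duration μ = 52 days. Critical path: AV setup → Staff briefing → Signage → Security plan.

Variance along critical path = 13.444 + 1.778 + 1.778 + 9.000 = 26.000; σ = √26.000 = 5.099 days.
Z = (60 − 52) / 5.099 = 1.569
P(T ≤ 60) = Φ(1.569) ≈ 0.942

0.942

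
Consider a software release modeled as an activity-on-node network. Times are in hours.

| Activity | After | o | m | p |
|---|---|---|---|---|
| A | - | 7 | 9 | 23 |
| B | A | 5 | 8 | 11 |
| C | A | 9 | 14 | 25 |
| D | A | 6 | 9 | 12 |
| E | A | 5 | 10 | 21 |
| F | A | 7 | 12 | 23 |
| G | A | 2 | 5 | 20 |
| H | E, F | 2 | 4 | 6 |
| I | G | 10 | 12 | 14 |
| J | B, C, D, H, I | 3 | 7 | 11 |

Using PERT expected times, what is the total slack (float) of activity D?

10 hours

te_A = (7 + 4·9 + 23)/6 = 66/6 = 11
te_B = (5 + 4·8 + 11)/6 = 48/6 = 8
te_C = (9 + 4·14 + 25)/6 = 90/6 = 15
te_D = (6 + 4·9 + 12)/6 = 54/6 = 9
te_E = (5 + 4·10 + 21)/6 = 66/6 = 11
te_F = (7 + 4·12 + 23)/6 = 78/6 = 13
te_G = (2 + 4·5 + 20)/6 = 42/6 = 7
te_H = (2 + 4·4 + 6)/6 = 24/6 = 4
te_I = (10 + 4·12 + 14)/6 = 72/6 = 12
te_J = (3 + 4·7 + 11)/6 = 42/6 = 7

Forward pass:
ES_A = 0; EF_A = 11
ES_B = 11; EF_B = 11+8 = 19
ES_C = 11; EF_C = 11+15 = 26
ES_D = 11; EF_D = 11+9 = 20
ES_E = 11; EF_E = 11+11 = 22
ES_F = 11; EF_F = 11+13 = 24
ES_G = 11; EF_G = 11+7 = 18
ES_H = max(EF_E=22, EF_F=24) = 24; EF_H = 24+4 = 28
ES_I = 18; EF_I = 18+12 = 30
ES_J = max(EF_B=19, EF_C=26, EF_D=20, EF_H=28, EF_I=30) = 30; EF_J = 30+7 = 37
Expected project duration μ = 37 hours. Critical path: A → G → I → J.

Backward pass:
LF_J = 37; LS_J = 37−7 = 30
LF_I = LS_J = 30; LS_I = 30−12 = 18
LF_H = LS_J = 30; LS_H = 30−4 = 26
LF_G = LS_I = 18; LS_G = 18−7 = 11
LF_F = LS_H = 26; LS_F = 26−13 = 13
LF_E = LS_H = 26; LS_E = 26−11 = 15
LF_D = LS_J = 30; LS_D = 30−9 = 21
LF_C = LS_J = 30; LS_C = 30−15 = 15
LF_B = LS_J = 30; LS_B = 30−8 = 22
LF_A = min(LS_B=22, LS_C=15, LS_D=21, LS_E=15, LS_F=13, LS_G=11) = 11; LS_A = 11−11 = 0
Slack_D = LS_D − ES_D = 21 − 11 = 10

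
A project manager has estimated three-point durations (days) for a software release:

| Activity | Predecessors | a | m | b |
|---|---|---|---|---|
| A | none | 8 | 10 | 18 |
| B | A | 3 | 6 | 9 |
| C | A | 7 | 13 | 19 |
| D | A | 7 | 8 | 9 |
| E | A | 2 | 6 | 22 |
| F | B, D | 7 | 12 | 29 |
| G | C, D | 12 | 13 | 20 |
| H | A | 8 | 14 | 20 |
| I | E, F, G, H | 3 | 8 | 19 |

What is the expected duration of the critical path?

te_A = (8 + 4·10 + 18)/6 = 66/6 = 11
te_B = (3 + 4·6 + 9)/6 = 36/6 = 6
te_C = (7 + 4·13 + 19)/6 = 78/6 = 13
te_D = (7 + 4·8 + 9)/6 = 48/6 = 8
te_E = (2 + 4·6 + 22)/6 = 48/6 = 8
te_F = (7 + 4·12 + 29)/6 = 84/6 = 14
te_G = (12 + 4·13 + 20)/6 = 84/6 = 14
te_H = (8 + 4·14 + 20)/6 = 84/6 = 14
te_I = (3 + 4·8 + 19)/6 = 54/6 = 9

Forward pass:
ES_A = 0; EF_A = 11
ES_B = 11; EF_B = 11+6 = 17
ES_C = 11; EF_C = 11+13 = 24
ES_D = 11; EF_D = 11+8 = 19
ES_E = 11; EF_E = 11+8 = 19
ES_F = max(EF_B=17, EF_D=19) = 19; EF_F = 19+14 = 33
ES_G = max(EF_C=24, EF_D=19) = 24; EF_G = 24+14 = 38
ES_H = 11; EF_H = 11+14 = 25
ES_I = max(EF_E=19, EF_F=33, EF_G=38, EF_H=25) = 38; EF_I = 38+9 = 47
Expected project duration μ = 47 days. Critical path: A → C → G → I.

47 days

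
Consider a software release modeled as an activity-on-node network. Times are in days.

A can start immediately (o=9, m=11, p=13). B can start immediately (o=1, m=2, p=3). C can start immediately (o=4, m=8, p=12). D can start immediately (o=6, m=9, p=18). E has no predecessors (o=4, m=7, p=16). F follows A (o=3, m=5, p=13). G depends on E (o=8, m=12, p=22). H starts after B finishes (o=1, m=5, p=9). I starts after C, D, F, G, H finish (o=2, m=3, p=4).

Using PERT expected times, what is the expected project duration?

te_A = (9 + 4·11 + 13)/6 = 66/6 = 11
te_B = (1 + 4·2 + 3)/6 = 12/6 = 2
te_C = (4 + 4·8 + 12)/6 = 48/6 = 8
te_D = (6 + 4·9 + 18)/6 = 60/6 = 10
te_E = (4 + 4·7 + 16)/6 = 48/6 = 8
te_F = (3 + 4·5 + 13)/6 = 36/6 = 6
te_G = (8 + 4·12 + 22)/6 = 78/6 = 13
te_H = (1 + 4·5 + 9)/6 = 30/6 = 5
te_I = (2 + 4·3 + 4)/6 = 18/6 = 3

Forward pass:
ES_A = 0; EF_A = 11
ES_B = 0; EF_B = 2
ES_C = 0; EF_C = 8
ES_D = 0; EF_D = 10
ES_E = 0; EF_E = 8
ES_F = 11; EF_F = 11+6 = 17
ES_G = 8; EF_G = 8+13 = 21
ES_H = 2; EF_H = 2+5 = 7
ES_I = max(EF_C=8, EF_D=10, EF_F=17, EF_G=21, EF_H=7) = 21; EF_I = 21+3 = 24
Expected project duration μ = 24 days. Critical path: E → G → I.

24 days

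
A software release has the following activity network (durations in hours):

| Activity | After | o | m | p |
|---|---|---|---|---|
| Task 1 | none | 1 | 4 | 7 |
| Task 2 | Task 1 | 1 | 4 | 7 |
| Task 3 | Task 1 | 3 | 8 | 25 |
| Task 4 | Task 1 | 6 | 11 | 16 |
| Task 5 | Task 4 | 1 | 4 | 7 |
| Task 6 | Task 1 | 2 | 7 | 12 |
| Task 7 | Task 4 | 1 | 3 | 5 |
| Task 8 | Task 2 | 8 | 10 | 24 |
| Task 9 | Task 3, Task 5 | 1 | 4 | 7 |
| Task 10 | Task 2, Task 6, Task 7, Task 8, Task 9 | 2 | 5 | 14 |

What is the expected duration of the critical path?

29 hours

te_Task 1 = (1 + 4·4 + 7)/6 = 24/6 = 4
te_Task 2 = (1 + 4·4 + 7)/6 = 24/6 = 4
te_Task 3 = (3 + 4·8 + 25)/6 = 60/6 = 10
te_Task 4 = (6 + 4·11 + 16)/6 = 66/6 = 11
te_Task 5 = (1 + 4·4 + 7)/6 = 24/6 = 4
te_Task 6 = (2 + 4·7 + 12)/6 = 42/6 = 7
te_Task 7 = (1 + 4·3 + 5)/6 = 18/6 = 3
te_Task 8 = (8 + 4·10 + 24)/6 = 72/6 = 12
te_Task 9 = (1 + 4·4 + 7)/6 = 24/6 = 4
te_Task 10 = (2 + 4·5 + 14)/6 = 36/6 = 6

Forward pass:
ES_Task 1 = 0; EF_Task 1 = 4
ES_Task 2 = 4; EF_Task 2 = 4+4 = 8
ES_Task 3 = 4; EF_Task 3 = 4+10 = 14
ES_Task 4 = 4; EF_Task 4 = 4+11 = 15
ES_Task 5 = 15; EF_Task 5 = 15+4 = 19
ES_Task 6 = 4; EF_Task 6 = 4+7 = 11
ES_Task 7 = 15; EF_Task 7 = 15+3 = 18
ES_Task 8 = 8; EF_Task 8 = 8+12 = 20
ES_Task 9 = max(EF_Task 3=14, EF_Task 5=19) = 19; EF_Task 9 = 19+4 = 23
ES_Task 10 = max(EF_Task 2=8, EF_Task 6=11, EF_Task 7=18, EF_Task 8=20, EF_Task 9=23) = 23; EF_Task 10 = 23+6 = 29
Expected project duration μ = 29 hours. Critical path: Task 1 → Task 4 → Task 5 → Task 9 → Task 10.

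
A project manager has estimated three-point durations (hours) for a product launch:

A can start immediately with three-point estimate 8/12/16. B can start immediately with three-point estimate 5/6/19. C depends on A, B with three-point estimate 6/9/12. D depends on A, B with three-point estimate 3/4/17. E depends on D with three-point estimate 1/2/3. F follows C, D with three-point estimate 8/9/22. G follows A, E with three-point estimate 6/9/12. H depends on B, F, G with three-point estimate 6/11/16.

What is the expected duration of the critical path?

43 hours

te_A = (8 + 4·12 + 16)/6 = 72/6 = 12
te_B = (5 + 4·6 + 19)/6 = 48/6 = 8
te_C = (6 + 4·9 + 12)/6 = 54/6 = 9
te_D = (3 + 4·4 + 17)/6 = 36/6 = 6
te_E = (1 + 4·2 + 3)/6 = 12/6 = 2
te_F = (8 + 4·9 + 22)/6 = 66/6 = 11
te_G = (6 + 4·9 + 12)/6 = 54/6 = 9
te_H = (6 + 4·11 + 16)/6 = 66/6 = 11

Forward pass:
ES_A = 0; EF_A = 12
ES_B = 0; EF_B = 8
ES_C = max(EF_A=12, EF_B=8) = 12; EF_C = 12+9 = 21
ES_D = max(EF_A=12, EF_B=8) = 12; EF_D = 12+6 = 18
ES_E = 18; EF_E = 18+2 = 20
ES_F = max(EF_C=21, EF_D=18) = 21; EF_F = 21+11 = 32
ES_G = max(EF_A=12, EF_E=20) = 20; EF_G = 20+9 = 29
ES_H = max(EF_B=8, EF_F=32, EF_G=29) = 32; EF_H = 32+11 = 43
Expected project duration μ = 43 hours. Critical path: A → C → F → H.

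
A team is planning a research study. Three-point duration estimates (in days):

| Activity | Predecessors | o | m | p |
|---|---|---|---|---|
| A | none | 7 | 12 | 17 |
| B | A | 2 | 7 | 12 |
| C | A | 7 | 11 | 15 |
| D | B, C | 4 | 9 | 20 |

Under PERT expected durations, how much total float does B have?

4 days

te_A = (7 + 4·12 + 17)/6 = 72/6 = 12
te_B = (2 + 4·7 + 12)/6 = 42/6 = 7
te_C = (7 + 4·11 + 15)/6 = 66/6 = 11
te_D = (4 + 4·9 + 20)/6 = 60/6 = 10

Forward pass:
ES_A = 0; EF_A = 12
ES_B = 12; EF_B = 12+7 = 19
ES_C = 12; EF_C = 12+11 = 23
ES_D = max(EF_B=19, EF_C=23) = 23; EF_D = 23+10 = 33
Expected project duration μ = 33 days. Critical path: A → C → D.

Backward pass:
LF_D = 33; LS_D = 33−10 = 23
LF_C = LS_D = 23; LS_C = 23−11 = 12
LF_B = LS_D = 23; LS_B = 23−7 = 16
LF_A = min(LS_B=16, LS_C=12) = 12; LS_A = 12−12 = 0
Slack_B = LS_B − ES_B = 16 − 12 = 4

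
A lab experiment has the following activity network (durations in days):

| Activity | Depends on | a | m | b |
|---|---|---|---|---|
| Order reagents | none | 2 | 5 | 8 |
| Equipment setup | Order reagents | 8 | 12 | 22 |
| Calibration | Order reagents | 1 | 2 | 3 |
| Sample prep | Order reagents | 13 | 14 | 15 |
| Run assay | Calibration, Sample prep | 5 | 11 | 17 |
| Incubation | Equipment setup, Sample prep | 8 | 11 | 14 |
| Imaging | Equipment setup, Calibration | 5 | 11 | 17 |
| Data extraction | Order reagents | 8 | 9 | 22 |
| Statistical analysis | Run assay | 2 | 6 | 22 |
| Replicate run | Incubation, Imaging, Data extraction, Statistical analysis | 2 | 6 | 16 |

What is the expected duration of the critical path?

te_Order reagents = (2 + 4·5 + 8)/6 = 30/6 = 5
te_Equipment setup = (8 + 4·12 + 22)/6 = 78/6 = 13
te_Calibration = (1 + 4·2 + 3)/6 = 12/6 = 2
te_Sample prep = (13 + 4·14 + 15)/6 = 84/6 = 14
te_Run assay = (5 + 4·11 + 17)/6 = 66/6 = 11
te_Incubation = (8 + 4·11 + 14)/6 = 66/6 = 11
te_Imaging = (5 + 4·11 + 17)/6 = 66/6 = 11
te_Data extraction = (8 + 4·9 + 22)/6 = 66/6 = 11
te_Statistical analysis = (2 + 4·6 + 22)/6 = 48/6 = 8
te_Replicate run = (2 + 4·6 + 16)/6 = 42/6 = 7

Forward pass:
ES_Order reagents = 0; EF_Order reagents = 5
ES_Equipment setup = 5; EF_Equipment setup = 5+13 = 18
ES_Calibration = 5; EF_Calibration = 5+2 = 7
ES_Sample prep = 5; EF_Sample prep = 5+14 = 19
ES_Run assay = max(EF_Calibration=7, EF_Sample prep=19) = 19; EF_Run assay = 19+11 = 30
ES_Incubation = max(EF_Equipment setup=18, EF_Sample prep=19) = 19; EF_Incubation = 19+11 = 30
ES_Imaging = max(EF_Equipment setup=18, EF_Calibration=7) = 18; EF_Imaging = 18+11 = 29
ES_Data extraction = 5; EF_Data extraction = 5+11 = 16
ES_Statistical analysis = 30; EF_Statistical analysis = 30+8 = 38
ES_Replicate run = max(EF_Incubation=30, EF_Imaging=29, EF_Data extraction=16, EF_Statistical analysis=38) = 38; EF_Replicate run = 38+7 = 45
Expected project duration μ = 45 days. Critical path: Order reagents → Sample prep → Run assay → Statistical analysis → Replicate run.

45 days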